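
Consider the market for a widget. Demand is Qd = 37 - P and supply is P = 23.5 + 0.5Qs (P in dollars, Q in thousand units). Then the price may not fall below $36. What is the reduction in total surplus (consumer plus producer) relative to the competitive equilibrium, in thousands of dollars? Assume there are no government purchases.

48

Rearranging supply gives Qs = 2P - 47. Equilibrium: 37 - P = 2P - 47, so 84 = 3P and P* = 28, Q* = 9.
The floor of 36 is above the equilibrium price 28, so it binds.
At P = 36: Qd = 37 - 36 = 1 and Qs = 2·36 - 47 = 25.
Quantity traded falls to 1. At Q = 1 the demand price is 37 - 1 = 36 and the supply price is (47 + 1)/2 = 24.
Deadweight loss = ½ · (36 - 24) · (9 - 1) = ½ · 12 · 8 = 48.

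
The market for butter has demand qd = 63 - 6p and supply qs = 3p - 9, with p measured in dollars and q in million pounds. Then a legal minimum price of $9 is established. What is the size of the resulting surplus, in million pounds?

9

In a free market, 63 - 6p = 3p - 9 gives the equilibrium p* = 8, q* = 15.
Because the floor (9) lies above the market-clearing price, it is binding.
At p = 9: qd = 63 - 6·9 = 9 and qs = 3·9 - 9 = 18.
Surplus = qs - qd = 18 - 9 = 9.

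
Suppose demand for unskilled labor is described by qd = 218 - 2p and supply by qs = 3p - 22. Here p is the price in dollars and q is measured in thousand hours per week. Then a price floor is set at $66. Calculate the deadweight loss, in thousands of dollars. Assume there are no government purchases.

540

In a free market, 218 - 2p = 3p - 22 gives the equilibrium p* = 48, q* = 122.
Since 66 > 48, the floor is binding.
At p = 66: qd = 218 - 2·66 = 86 and qs = 3·66 - 22 = 176.
Quantity traded falls to 86. At q = 86 the demand price is (218 - 86)/2 = 66 and the supply price is (22 + 86)/3 = 36.
Deadweight loss = ½ · (66 - 36) · (122 - 86) = ½ · 30 · 36 = 540.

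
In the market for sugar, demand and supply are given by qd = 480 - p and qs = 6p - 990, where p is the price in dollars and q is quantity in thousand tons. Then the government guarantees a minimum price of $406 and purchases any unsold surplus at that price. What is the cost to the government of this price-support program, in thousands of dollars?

557032

Without the control the market clears where 480 - p = 6p - 990, i.e. p* = 210 and q* = 270.
The floor of 406 is above the equilibrium price 210, so it binds.
At p = 406: qd = 480 - 406 = 74 and qs = 6·406 - 990 = 1446.
Surplus = qs - qd = 1372.
Government expenditure = surplus × support price = 1372 × 406 = 557032.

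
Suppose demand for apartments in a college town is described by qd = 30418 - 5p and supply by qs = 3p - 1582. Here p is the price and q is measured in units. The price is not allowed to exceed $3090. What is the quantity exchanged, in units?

7688

Setting quantity demanded equal to quantity supplied, 30418 - 5p = 3p - 1582, gives p* = 4000 and q* = 10418.
The ceiling of 3090 is below the equilibrium price 4000, so it binds.
At p = 3090: qd = 30418 - 5·3090 = 14968 and qs = 3·3090 - 1582 = 7688.
The quantity actually transacted is the short side, supply: 7688.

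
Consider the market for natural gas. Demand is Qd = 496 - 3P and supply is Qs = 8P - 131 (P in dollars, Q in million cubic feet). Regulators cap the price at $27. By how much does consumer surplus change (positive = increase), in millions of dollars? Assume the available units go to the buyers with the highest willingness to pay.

In a free market, 496 - 3P = 8P - 131 gives the equilibrium P* = 57, Q* = 325.
Since 27 < 57, the ceiling is binding.
At P = 27: Qd = 496 - 3·27 = 415 and Qs = 8·27 - 131 = 85.
Consumer surplus without the control is ½ · (496/3 - 57) · 325 = 105625/6.
With the ceiling, 85 units are sold at 27 (assume they go to the highest-value buyers). The demand price at Q = 85 is 137, so CS = ½ · [(496/3 - 27) + (137 - 27)] · 85 = 63325/6.
Change in consumer surplus = 63325/6 - 105625/6 = -7050.

-7050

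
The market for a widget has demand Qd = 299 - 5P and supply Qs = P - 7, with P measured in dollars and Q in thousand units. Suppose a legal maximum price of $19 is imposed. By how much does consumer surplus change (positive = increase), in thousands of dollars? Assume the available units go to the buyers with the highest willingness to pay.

281.6

Equilibrium: 299 - 5P = P - 7, so 306 = 6P and P* = 51, Q* = 44.
Since 19 < 51, the ceiling is binding.
At P = 19: Qd = 299 - 5·19 = 204 and Qs = 19 - 7 = 12.
Consumer surplus without the control is ½ · (59.8 - 51) · 44 = 193.6.
With the ceiling, 12 units are sold at 19 (assume they go to the highest-value buyers). The demand price at Q = 12 is 57.4, so CS = ½ · [(59.8 - 19) + (57.4 - 19)] · 12 = 475.2.
Change in consumer surplus = 475.2 - 193.6 = 281.6.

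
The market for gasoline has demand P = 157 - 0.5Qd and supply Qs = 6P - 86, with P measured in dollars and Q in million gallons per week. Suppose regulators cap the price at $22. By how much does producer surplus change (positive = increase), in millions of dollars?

-3640

Rearranging demand gives Qd = 314 - 2P. Setting quantity demanded equal to quantity supplied, 314 - 2P = 6P - 86, gives P* = 50 and Q* = 214.
Since 22 < 50, the ceiling is binding.
At P = 22: Qd = 314 - 2·22 = 270 and Qs = 6·22 - 86 = 46.
Producer surplus without the control is ½ · (50 - 43/3) · 214 = 11449/3.
With the ceiling, producers sell 46 units at 22, so PS = ½ · (22 - 43/3) · 46 = 529/3.
Change in producer surplus = 529/3 - 11449/3 = -3640.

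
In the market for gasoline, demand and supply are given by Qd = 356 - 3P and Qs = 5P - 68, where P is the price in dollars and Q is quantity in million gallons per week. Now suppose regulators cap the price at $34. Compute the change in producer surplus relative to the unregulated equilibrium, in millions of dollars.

Equilibrium: 356 - 3P = 5P - 68, so 424 = 8P and P* = 53, Q* = 197.
Since 34 < 53, the ceiling is binding.
At P = 34: Qd = 356 - 3·34 = 254 and Qs = 5·34 - 68 = 102.
Producer surplus without the control is ½ · (53 - 13.6) · 197 = 3880.9.
With the ceiling, producers sell 102 units at 34, so PS = ½ · (34 - 13.6) · 102 = 1040.4.
Change in producer surplus = 1040.4 - 3880.9 = -2840.5.

-2840.5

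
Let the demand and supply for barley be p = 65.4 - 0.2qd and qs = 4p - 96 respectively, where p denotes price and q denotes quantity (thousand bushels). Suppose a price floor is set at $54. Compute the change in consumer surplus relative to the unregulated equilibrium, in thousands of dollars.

Rearranging demand gives qd = 327 - 5p. Setting quantity demanded equal to quantity supplied, 327 - 5p = 4p - 96, gives p* = 47 and q* = 92.
The floor of 54 is above the equilibrium price 47, so it binds.
At p = 54: qd = 327 - 5·54 = 57 and qs = 4·54 - 96 = 120.
Consumer surplus without the control is ½ · (65.4 - 47) · 92 = 846.4.
With the floor, consumers buy 57 units at 54, so CS = ½ · (65.4 - 54) · 57 = 324.9.
Change in consumer surplus = 324.9 - 846.4 = -521.5.

-521.5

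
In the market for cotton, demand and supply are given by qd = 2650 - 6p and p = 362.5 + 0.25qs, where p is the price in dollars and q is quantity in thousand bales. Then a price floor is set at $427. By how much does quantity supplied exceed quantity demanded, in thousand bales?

Rearranging supply gives qs = 4p - 1450. In a free market, 2650 - 6p = 4p - 1450 gives the equilibrium p* = 410, q* = 190.
The floor of 427 is above the equilibrium price 410, so it binds.
At p = 427: qd = 2650 - 6·427 = 88 and qs = 4·427 - 1450 = 258.
Surplus = qs - qd = 258 - 88 = 170.

170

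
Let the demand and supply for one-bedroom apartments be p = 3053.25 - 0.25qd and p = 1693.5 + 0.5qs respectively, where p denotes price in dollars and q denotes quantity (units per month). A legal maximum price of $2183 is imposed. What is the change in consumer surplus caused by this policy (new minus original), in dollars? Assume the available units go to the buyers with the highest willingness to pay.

Rearranging demand gives qd = 12213 - 4p; rearranging supply gives qs = 2p - 3387. In a free market, 12213 - 4p = 2p - 3387 gives the equilibrium p* = 2600, q* = 1813.
The ceiling of 2183 is below the equilibrium price 2600, so it binds.
At p = 2183: qd = 12213 - 4·2183 = 3481 and qs = 2·2183 - 3387 = 979.
Consumer surplus without the control is ½ · (3053.25 - 2600) · 1813 = 410871.125.
With the ceiling, 979 units are sold at 2183 (assume they go to the highest-value buyers). The demand price at q = 979 is 2808.5, so CS = ½ · [(3053.25 - 2183) + (2808.5 - 2183)] · 979 = 732169.625.
Change in consumer surplus = 732169.625 - 410871.125 = 321298.5.

321298.5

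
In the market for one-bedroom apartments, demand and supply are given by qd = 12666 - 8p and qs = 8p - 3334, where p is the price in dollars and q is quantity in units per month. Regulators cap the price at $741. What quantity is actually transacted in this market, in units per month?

Without the control the market clears where 12666 - 8p = 8p - 3334, i.e. p* = 1000 and q* = 4666.
The ceiling of 741 is below the equilibrium price 1000, so it binds.
At p = 741: qd = 12666 - 8·741 = 6738 and qs = 8·741 - 3334 = 2594.
The quantity actually transacted is the short side, supply: 2594.

2594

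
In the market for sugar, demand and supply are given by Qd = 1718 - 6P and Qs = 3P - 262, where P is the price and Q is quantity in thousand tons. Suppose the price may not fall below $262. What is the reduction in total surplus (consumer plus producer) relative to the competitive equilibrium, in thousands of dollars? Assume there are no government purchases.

15876

Setting quantity demanded equal to quantity supplied, 1718 - 6P = 3P - 262, gives P* = 220 and Q* = 398.
Because the floor (262) lies above the market-clearing price, it is binding.
At P = 262: Qd = 1718 - 6·262 = 146 and Qs = 3·262 - 262 = 524.
Quantity traded falls to 146. At Q = 146 the demand price is (1718 - 146)/6 = 262 and the supply price is (262 + 146)/3 = 136.
Deadweight loss = ½ · (262 - 136) · (398 - 146) = ½ · 126 · 252 = 15876.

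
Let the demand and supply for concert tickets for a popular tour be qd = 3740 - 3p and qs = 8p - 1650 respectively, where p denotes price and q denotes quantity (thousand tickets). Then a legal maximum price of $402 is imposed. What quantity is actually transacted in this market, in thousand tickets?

Equilibrium: 3740 - 3p = 8p - 1650, so 5390 = 11p and p* = 490, q* = 2270.
Because the ceiling (402) lies below the market-clearing price, it is binding.
At p = 402: qd = 3740 - 3·402 = 2534 and qs = 8·402 - 1650 = 1566.
The quantity actually transacted is the short side, supply: 1566.

1566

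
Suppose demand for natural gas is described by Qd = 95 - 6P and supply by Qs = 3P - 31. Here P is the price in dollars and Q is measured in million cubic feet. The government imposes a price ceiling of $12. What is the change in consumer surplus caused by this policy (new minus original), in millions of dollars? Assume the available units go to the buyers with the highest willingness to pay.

7

In a free market, 95 - 6P = 3P - 31 gives the equilibrium P* = 14, Q* = 11.
The ceiling of 12 is below the equilibrium price 14, so it binds.
At P = 12: Qd = 95 - 6·12 = 23 and Qs = 3·12 - 31 = 5.
Consumer surplus without the control is ½ · (95/6 - 14) · 11 = 121/12.
With the ceiling, 5 units are sold at 12 (assume they go to the highest-value buyers). The demand price at Q = 5 is 15, so CS = ½ · [(95/6 - 12) + (15 - 12)] · 5 = 205/12.
Change in consumer surplus = 205/12 - 121/12 = 7.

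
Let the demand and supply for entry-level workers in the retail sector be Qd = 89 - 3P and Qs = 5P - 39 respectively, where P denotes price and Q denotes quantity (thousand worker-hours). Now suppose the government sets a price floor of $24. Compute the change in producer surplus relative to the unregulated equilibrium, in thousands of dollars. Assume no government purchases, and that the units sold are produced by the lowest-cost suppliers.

78.4

Equilibrium: 89 - 3P = 5P - 39, so 128 = 8P and P* = 16, Q* = 41.
The floor of 24 is above the equilibrium price 16, so it binds.
At P = 24: Qd = 89 - 3·24 = 17 and Qs = 5·24 - 39 = 81.
Producer surplus without the control is ½ · (16 - 7.8) · 41 = 168.1.
With the floor, 17 units are sold at 24. The supply price at Q = 17 is 11.2, so PS = ½ · [(24 - 7.8) + (24 - 11.2)] · 17 = 246.5.
Change in producer surplus = 246.5 - 168.1 = 78.4.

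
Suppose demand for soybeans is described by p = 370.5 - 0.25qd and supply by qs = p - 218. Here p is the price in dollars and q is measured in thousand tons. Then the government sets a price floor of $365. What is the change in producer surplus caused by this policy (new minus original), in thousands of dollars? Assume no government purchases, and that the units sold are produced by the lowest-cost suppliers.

-4450

Rearranging demand gives qd = 1482 - 4p. In a free market, 1482 - 4p = p - 218 gives the equilibrium p* = 340, q* = 122.
The floor of 365 is above the equilibrium price 340, so it binds.
At p = 365: qd = 1482 - 4·365 = 22 and qs = 365 - 218 = 147.
Producer surplus without the control is ½ · (340 - 218) · 122 = 7442.
With the floor, 22 units are sold at 365. The supply price at q = 22 is 240, so PS = ½ · [(365 - 218) + (365 - 240)] · 22 = 2992.
Change in producer surplus = 2992 - 7442 = -4450.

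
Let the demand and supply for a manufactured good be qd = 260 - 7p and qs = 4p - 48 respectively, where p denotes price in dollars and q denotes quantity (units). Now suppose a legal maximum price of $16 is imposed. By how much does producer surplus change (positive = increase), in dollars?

-480

Equilibrium: 260 - 7p = 4p - 48, so 308 = 11p and p* = 28, q* = 64.
The ceiling of 16 is below the equilibrium price 28, so it binds.
At p = 16: qd = 260 - 7·16 = 148 and qs = 4·16 - 48 = 16.
Producer surplus without the control is ½ · (28 - 12) · 64 = 512.
With the ceiling, producers sell 16 units at 16, so PS = ½ · (16 - 12) · 16 = 32.
Change in producer surplus = 32 - 512 = -480.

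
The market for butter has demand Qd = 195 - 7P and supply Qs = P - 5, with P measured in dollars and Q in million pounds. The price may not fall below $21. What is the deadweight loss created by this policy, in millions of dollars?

0

In a free market, 195 - 7P = P - 5 gives the equilibrium P* = 25, Q* = 20.
Since 21 is below P* = 25, the floor does not bind and the free-market outcome prevails.
Since the control does not bind, no trades are prevented and deadweight loss is zero.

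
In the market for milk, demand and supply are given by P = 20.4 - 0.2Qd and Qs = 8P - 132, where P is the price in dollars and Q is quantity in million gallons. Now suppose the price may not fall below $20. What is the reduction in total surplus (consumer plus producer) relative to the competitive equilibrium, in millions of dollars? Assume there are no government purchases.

16.25

Rearranging demand gives Qd = 102 - 5P. Without the control the market clears where 102 - 5P = 8P - 132, i.e. P* = 18 and Q* = 12.
The floor of 20 is above the equilibrium price 18, so it binds.
At P = 20: Qd = 102 - 5·20 = 2 and Qs = 8·20 - 132 = 28.
Quantity traded falls to 2. At Q = 2 the demand price is (102 - 2)/5 = 20 and the supply price is (132 + 2)/8 = 16.75.
Deadweight loss = ½ · (20 - 16.75) · (12 - 2) = ½ · 3.25 · 10 = 16.25.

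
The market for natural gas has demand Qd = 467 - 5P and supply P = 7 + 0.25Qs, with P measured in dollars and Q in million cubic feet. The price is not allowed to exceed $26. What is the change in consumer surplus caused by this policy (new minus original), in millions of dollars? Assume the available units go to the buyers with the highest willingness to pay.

Rearranging supply gives Qs = 4P - 28. Setting quantity demanded equal to quantity supplied, 467 - 5P = 4P - 28, gives P* = 55 and Q* = 192.
The ceiling of 26 is below the equilibrium price 55, so it binds.
At P = 26: Qd = 467 - 5·26 = 337 and Qs = 4·26 - 28 = 76.
Consumer surplus without the control is ½ · (93.4 - 55) · 192 = 3686.4.
With the ceiling, 76 units are sold at 26 (assume they go to the highest-value buyers). The demand price at Q = 76 is 78.2, so CS = ½ · [(93.4 - 26) + (78.2 - 26)] · 76 = 4544.8.
Change in consumer surplus = 4544.8 - 3686.4 = 858.4.

858.4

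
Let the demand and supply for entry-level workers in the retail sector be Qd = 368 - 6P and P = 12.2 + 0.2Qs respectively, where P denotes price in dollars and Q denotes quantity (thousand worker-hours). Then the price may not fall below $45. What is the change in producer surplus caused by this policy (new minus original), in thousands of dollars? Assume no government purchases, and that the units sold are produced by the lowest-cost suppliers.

458.4

Rearranging supply gives Qs = 5P - 61. Without the control the market clears where 368 - 6P = 5P - 61, i.e. P* = 39 and Q* = 134.
The floor of 45 is above the equilibrium price 39, so it binds.
At P = 45: Qd = 368 - 6·45 = 98 and Qs = 5·45 - 61 = 164.
Producer surplus without the control is ½ · (39 - 12.2) · 134 = 1795.6.
With the floor, 98 units are sold at 45. The supply price at Q = 98 is 31.8, so PS = ½ · [(45 - 12.2) + (45 - 31.8)] · 98 = 2254.
Change in producer surplus = 2254 - 1795.6 = 458.4.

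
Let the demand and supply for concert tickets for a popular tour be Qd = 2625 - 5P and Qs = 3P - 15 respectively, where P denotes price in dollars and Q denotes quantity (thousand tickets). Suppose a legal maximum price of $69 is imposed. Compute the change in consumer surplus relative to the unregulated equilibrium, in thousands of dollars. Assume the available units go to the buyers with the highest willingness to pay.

-11196.9

Equilibrium: 2625 - 5P = 3P - 15, so 2640 = 8P and P* = 330, Q* = 975.
The ceiling of 69 is below the equilibrium price 330, so it binds.
At P = 69: Qd = 2625 - 5·69 = 2280 and Qs = 3·69 - 15 = 192.
Consumer surplus without the control is ½ · (525 - 330) · 975 = 95062.5.
With the ceiling, 192 units are sold at 69 (assume they go to the highest-value buyers). The demand price at Q = 192 is 486.6, so CS = ½ · [(525 - 69) + (486.6 - 69)] · 192 = 83865.6.
Change in consumer surplus = 83865.6 - 95062.5 = -11196.9.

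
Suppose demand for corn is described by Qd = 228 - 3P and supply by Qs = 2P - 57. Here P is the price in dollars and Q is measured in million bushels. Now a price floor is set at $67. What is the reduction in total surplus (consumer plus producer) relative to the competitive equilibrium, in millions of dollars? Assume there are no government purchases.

In a free market, 228 - 3P = 2P - 57 gives the equilibrium P* = 57, Q* = 57.
Because the floor (67) lies above the market-clearing price, it is binding.
At P = 67: Qd = 228 - 3·67 = 27 and Qs = 2·67 - 57 = 77.
Quantity traded falls to 27. At Q = 27 the demand price is (228 - 27)/3 = 67 and the supply price is (57 + 27)/2 = 42.
Deadweight loss = ½ · (67 - 42) · (57 - 27) = ½ · 25 · 30 = 375.

375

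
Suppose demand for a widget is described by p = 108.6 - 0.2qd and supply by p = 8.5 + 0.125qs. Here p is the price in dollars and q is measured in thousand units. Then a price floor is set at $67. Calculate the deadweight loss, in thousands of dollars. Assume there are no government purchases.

1625

Rearranging demand gives qd = 543 - 5p; rearranging supply gives qs = 8p - 68. In a free market, 543 - 5p = 8p - 68 gives the equilibrium p* = 47, q* = 308.
Because the floor (67) lies above the market-clearing price, it is binding.
At p = 67: qd = 543 - 5·67 = 208 and qs = 8·67 - 68 = 468.
Quantity traded falls to 208. At q = 208 the demand price is (543 - 208)/5 = 67 and the supply price is (68 + 208)/8 = 34.5.
Deadweight loss = ½ · (67 - 34.5) · (308 - 208) = ½ · 32.5 · 100 = 1625.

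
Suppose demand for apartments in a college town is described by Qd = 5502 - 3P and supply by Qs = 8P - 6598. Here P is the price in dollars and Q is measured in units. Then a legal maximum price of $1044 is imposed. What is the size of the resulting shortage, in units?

Setting quantity demanded equal to quantity supplied, 5502 - 3P = 8P - 6598, gives P* = 1100 and Q* = 2202.
Since 1044 < 1100, the ceiling is binding.
At P = 1044: Qd = 5502 - 3·1044 = 2370 and Qs = 8·1044 - 6598 = 1754.
Shortage = Qd - Qs = 2370 - 1754 = 616.

616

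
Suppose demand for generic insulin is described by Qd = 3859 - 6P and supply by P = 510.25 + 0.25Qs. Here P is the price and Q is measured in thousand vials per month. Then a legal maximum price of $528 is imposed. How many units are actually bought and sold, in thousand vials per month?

71

Rearranging supply gives Qs = 4P - 2041. Setting quantity demanded equal to quantity supplied, 3859 - 6P = 4P - 2041, gives P* = 590 and Q* = 319.
Since 528 < 590, the ceiling is binding.
At P = 528: Qd = 3859 - 6·528 = 691 and Qs = 4·528 - 2041 = 71.
The quantity actually transacted is the short side, supply: 71.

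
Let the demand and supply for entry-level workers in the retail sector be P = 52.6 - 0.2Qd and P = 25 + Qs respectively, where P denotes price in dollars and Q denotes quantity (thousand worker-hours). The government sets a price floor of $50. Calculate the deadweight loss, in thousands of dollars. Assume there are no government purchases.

Rearranging demand gives Qd = 263 - 5P; rearranging supply gives Qs = P - 25. In a free market, 263 - 5P = P - 25 gives the equilibrium P* = 48, Q* = 23.
Since 50 > 48, the floor is binding.
At P = 50: Qd = 263 - 5·50 = 13 and Qs = 50 - 25 = 25.
Quantity traded falls to 13. At Q = 13 the demand price is (263 - 13)/5 = 50 and the supply price is 25 + 13 = 38.
Deadweight loss = ½ · (50 - 38) · (23 - 13) = ½ · 12 · 10 = 60.

60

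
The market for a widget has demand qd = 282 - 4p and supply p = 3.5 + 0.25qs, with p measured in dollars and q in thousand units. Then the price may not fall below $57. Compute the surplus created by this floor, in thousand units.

Rearranging supply gives qs = 4p - 14. Without the control the market clears where 282 - 4p = 4p - 14, i.e. p* = 37 and q* = 134.
Because the floor (57) lies above the market-clearing price, it is binding.
At p = 57: qd = 282 - 4·57 = 54 and qs = 4·57 - 14 = 214.
Surplus = qs - qd = 214 - 54 = 160.

160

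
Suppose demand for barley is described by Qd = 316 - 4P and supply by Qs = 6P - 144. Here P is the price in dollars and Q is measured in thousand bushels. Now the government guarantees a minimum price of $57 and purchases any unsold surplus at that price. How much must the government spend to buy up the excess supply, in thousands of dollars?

Equilibrium: 316 - 4P = 6P - 144, so 460 = 10P and P* = 46, Q* = 132.
Because the floor (57) lies above the market-clearing price, it is binding.
At P = 57: Qd = 316 - 4·57 = 88 and Qs = 6·57 - 144 = 198.
Surplus = Qs - Qd = 110.
Government expenditure = surplus × support price = 110 × 57 = 6270.

6270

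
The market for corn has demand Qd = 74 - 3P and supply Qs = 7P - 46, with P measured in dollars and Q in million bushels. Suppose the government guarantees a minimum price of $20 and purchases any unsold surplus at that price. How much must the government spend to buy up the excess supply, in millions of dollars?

Without the control the market clears where 74 - 3P = 7P - 46, i.e. P* = 12 and Q* = 38.
Because the floor (20) lies above the market-clearing price, it is binding.
At P = 20: Qd = 74 - 3·20 = 14 and Qs = 7·20 - 46 = 94.
Surplus = Qs - Qd = 80.
Government expenditure = surplus × support price = 80 × 20 = 1600.

1600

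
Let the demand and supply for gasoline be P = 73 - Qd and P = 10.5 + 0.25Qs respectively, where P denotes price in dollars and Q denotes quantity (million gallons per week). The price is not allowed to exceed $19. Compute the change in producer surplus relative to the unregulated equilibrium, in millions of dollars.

-168

Rearranging demand gives Qd = 73 - P; rearranging supply gives Qs = 4P - 42. Setting quantity demanded equal to quantity supplied, 73 - P = 4P - 42, gives P* = 23 and Q* = 50.
The ceiling of 19 is below the equilibrium price 23, so it binds.
At P = 19: Qd = 73 - 19 = 54 and Qs = 4·19 - 42 = 34.
Producer surplus without the control is ½ · (23 - 10.5) · 50 = 312.5.
With the ceiling, producers sell 34 units at 19, so PS = ½ · (19 - 10.5) · 34 = 144.5.
Change in producer surplus = 144.5 - 312.5 = -168.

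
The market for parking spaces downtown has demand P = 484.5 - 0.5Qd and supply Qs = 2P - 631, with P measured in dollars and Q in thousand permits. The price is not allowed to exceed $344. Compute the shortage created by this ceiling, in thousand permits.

224

Rearranging demand gives Qd = 969 - 2P. Without the control the market clears where 969 - 2P = 2P - 631, i.e. P* = 400 and Q* = 169.
Since 344 < 400, the ceiling is binding.
At P = 344: Qd = 969 - 2·344 = 281 and Qs = 2·344 - 631 = 57.
Shortage = Qd - Qs = 281 - 57 = 224.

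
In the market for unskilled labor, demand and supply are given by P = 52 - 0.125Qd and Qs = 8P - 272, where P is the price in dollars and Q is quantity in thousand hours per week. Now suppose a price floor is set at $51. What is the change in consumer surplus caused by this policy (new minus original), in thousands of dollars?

Rearranging demand gives Qd = 416 - 8P. In a free market, 416 - 8P = 8P - 272 gives the equilibrium P* = 43, Q* = 72.
Because the floor (51) lies above the market-clearing price, it is binding.
At P = 51: Qd = 416 - 8·51 = 8 and Qs = 8·51 - 272 = 136.
Consumer surplus without the control is ½ · (52 - 43) · 72 = 324.
With the floor, consumers buy 8 units at 51, so CS = ½ · (52 - 51) · 8 = 4.
Change in consumer surplus = 4 - 324 = -320.

-320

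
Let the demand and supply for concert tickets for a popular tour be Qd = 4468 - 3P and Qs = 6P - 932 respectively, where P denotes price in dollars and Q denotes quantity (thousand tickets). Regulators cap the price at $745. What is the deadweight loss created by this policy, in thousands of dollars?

0

Without the control the market clears where 4468 - 3P = 6P - 932, i.e. P* = 600 and Q* = 2668.
Since 745 is above P* = 600, the ceiling does not bind and the free-market outcome prevails.
Since the control does not bind, no trades are prevented and deadweight loss is zero.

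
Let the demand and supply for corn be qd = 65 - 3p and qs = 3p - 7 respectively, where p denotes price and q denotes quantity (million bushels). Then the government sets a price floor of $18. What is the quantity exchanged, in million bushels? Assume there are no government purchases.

11

In a free market, 65 - 3p = 3p - 7 gives the equilibrium p* = 12, q* = 29.
Because the floor (18) lies above the market-clearing price, it is binding.
At p = 18: qd = 65 - 3·18 = 11 and qs = 3·18 - 7 = 47.
The quantity actually transacted is the short side, demand: 11.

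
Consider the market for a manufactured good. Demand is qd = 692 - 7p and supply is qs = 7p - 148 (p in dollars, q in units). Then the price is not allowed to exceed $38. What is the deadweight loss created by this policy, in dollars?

3388

In a free market, 692 - 7p = 7p - 148 gives the equilibrium p* = 60, q* = 272.
The ceiling of 38 is below the equilibrium price 60, so it binds.
At p = 38: qd = 692 - 7·38 = 426 and qs = 7·38 - 148 = 118.
Quantity traded falls to 118. At q = 118 the demand price is (692 - 118)/7 = 82 and the supply price is (148 + 118)/7 = 38.
Deadweight loss = ½ · (82 - 38) · (272 - 118) = ½ · 44 · 154 = 3388.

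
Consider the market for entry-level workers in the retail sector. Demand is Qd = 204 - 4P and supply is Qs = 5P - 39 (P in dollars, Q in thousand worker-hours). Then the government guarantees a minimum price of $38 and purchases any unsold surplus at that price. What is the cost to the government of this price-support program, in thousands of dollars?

Without the control the market clears where 204 - 4P = 5P - 39, i.e. P* = 27 and Q* = 96.
The floor of 38 is above the equilibrium price 27, so it binds.
At P = 38: Qd = 204 - 4·38 = 52 and Qs = 5·38 - 39 = 151.
Surplus = Qs - Qd = 99.
Government expenditure = surplus × support price = 99 × 38 = 3762.

3762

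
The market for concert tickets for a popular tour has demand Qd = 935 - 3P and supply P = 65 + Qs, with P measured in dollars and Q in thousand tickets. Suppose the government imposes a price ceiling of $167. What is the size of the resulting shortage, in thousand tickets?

332

Rearranging supply gives Qs = P - 65. In a free market, 935 - 3P = P - 65 gives the equilibrium P* = 250, Q* = 185.
The ceiling of 167 is below the equilibrium price 250, so it binds.
At P = 167: Qd = 935 - 3·167 = 434 and Qs = 167 - 65 = 102.
Shortage = Qd - Qs = 434 - 102 = 332.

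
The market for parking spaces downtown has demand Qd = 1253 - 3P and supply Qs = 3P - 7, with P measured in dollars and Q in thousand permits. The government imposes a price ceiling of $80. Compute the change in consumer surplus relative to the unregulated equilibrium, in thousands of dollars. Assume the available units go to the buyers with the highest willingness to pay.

Setting quantity demanded equal to quantity supplied, 1253 - 3P = 3P - 7, gives P* = 210 and Q* = 623.
The ceiling of 80 is below the equilibrium price 210, so it binds.
At P = 80: Qd = 1253 - 3·80 = 1013 and Qs = 3·80 - 7 = 233.
Consumer surplus without the control is ½ · (1253/3 - 210) · 623 = 388129/6.
With the ceiling, 233 units are sold at 80 (assume they go to the highest-value buyers). The demand price at Q = 233 is 340, so CS = ½ · [(1253/3 - 80) + (340 - 80)] · 233 = 417769/6.
Change in consumer surplus = 417769/6 - 388129/6 = 4940.

4940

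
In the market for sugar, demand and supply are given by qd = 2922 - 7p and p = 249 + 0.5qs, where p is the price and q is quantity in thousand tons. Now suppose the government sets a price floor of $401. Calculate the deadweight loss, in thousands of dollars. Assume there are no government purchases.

6945.75

Rearranging supply gives qs = 2p - 498. Setting quantity demanded equal to quantity supplied, 2922 - 7p = 2p - 498, gives p* = 380 and q* = 262.
Since 401 > 380, the floor is binding.
At p = 401: qd = 2922 - 7·401 = 115 and qs = 2·401 - 498 = 304.
Quantity traded falls to 115. At q = 115 the demand price is (2922 - 115)/7 = 401 and the supply price is (498 + 115)/2 = 306.5.
Deadweight loss = ½ · (401 - 306.5) · (262 - 115) = ½ · 94.5 · 147 = 6945.75.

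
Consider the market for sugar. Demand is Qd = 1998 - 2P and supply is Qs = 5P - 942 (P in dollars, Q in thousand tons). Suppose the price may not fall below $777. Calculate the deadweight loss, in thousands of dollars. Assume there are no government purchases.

178428.6

Setting quantity demanded equal to quantity supplied, 1998 - 2P = 5P - 942, gives P* = 420 and Q* = 1158.
Since 777 > 420, the floor is binding.
At P = 777: Qd = 1998 - 2·777 = 444 and Qs = 5·777 - 942 = 2943.
Quantity traded falls to 444. At Q = 444 the demand price is (1998 - 444)/2 = 777 and the supply price is (942 + 444)/5 = 277.2.
Deadweight loss = ½ · (777 - 277.2) · (1158 - 444) = ½ · 499.8 · 714 = 178428.6.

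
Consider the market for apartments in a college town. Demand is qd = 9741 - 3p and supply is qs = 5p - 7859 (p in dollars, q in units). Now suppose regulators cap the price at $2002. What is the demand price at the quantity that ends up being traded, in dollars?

2530

In a free market, 9741 - 3p = 5p - 7859 gives the equilibrium p* = 2200, q* = 3141.
Because the ceiling (2002) lies below the market-clearing price, it is binding.
At p = 2002: qd = 9741 - 3·2002 = 3735 and qs = 5·2002 - 7859 = 2151.
Only 2151 units reach the market. On the demand curve, the marginal buyer's willingness to pay at q = 2151 is (9741 - 2151)/3 = 2530.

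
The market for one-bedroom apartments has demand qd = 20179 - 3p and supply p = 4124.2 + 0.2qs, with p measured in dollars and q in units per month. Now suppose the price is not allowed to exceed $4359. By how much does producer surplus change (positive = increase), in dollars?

Rearranging supply gives qs = 5p - 20621. Equilibrium: 20179 - 3p = 5p - 20621, so 40800 = 8p and p* = 5100, q* = 4879.
Because the ceiling (4359) lies below the market-clearing price, it is binding.
At p = 4359: qd = 20179 - 3·4359 = 7102 and qs = 5·4359 - 20621 = 1174.
Producer surplus without the control is ½ · (5100 - 4124.2) · 4879 = 2380464.1.
With the ceiling, producers sell 1174 units at 4359, so PS = ½ · (4359 - 4124.2) · 1174 = 137827.6.
Change in producer surplus = 137827.6 - 2380464.1 = -2242636.5.

-2242636.5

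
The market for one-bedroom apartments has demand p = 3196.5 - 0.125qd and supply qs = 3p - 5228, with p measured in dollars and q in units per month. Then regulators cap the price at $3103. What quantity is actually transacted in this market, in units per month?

3172

Rearranging demand gives qd = 25572 - 8p. Equilibrium: 25572 - 8p = 3p - 5228, so 30800 = 11p and p* = 2800, q* = 3172.
Since 3103 is above p* = 2800, the ceiling does not bind and the free-market outcome prevails.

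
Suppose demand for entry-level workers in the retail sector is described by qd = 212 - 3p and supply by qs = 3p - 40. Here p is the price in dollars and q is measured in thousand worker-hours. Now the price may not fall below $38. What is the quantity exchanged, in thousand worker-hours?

86

In a free market, 212 - 3p = 3p - 40 gives the equilibrium p* = 42, q* = 86.
Since 38 is below p* = 42, the floor does not bind and the free-market outcome prevails.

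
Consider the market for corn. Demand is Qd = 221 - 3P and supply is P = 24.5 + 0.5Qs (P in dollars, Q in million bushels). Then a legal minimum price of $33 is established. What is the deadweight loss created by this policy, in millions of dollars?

0

Rearranging supply gives Qs = 2P - 49. Equilibrium: 221 - 3P = 2P - 49, so 270 = 5P and P* = 54, Q* = 59.
The floor of 33 is below the equilibrium price 54, so it is not binding; the market clears at P* = 54, Q* = 59.
Since the control does not bind, no trades are prevented and deadweight loss is zero.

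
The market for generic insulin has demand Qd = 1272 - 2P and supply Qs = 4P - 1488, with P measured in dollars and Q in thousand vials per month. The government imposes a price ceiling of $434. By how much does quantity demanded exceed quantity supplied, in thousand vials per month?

In a free market, 1272 - 2P = 4P - 1488 gives the equilibrium P* = 460, Q* = 352.
Since 434 < 460, the ceiling is binding.
At P = 434: Qd = 1272 - 2·434 = 404 and Qs = 4·434 - 1488 = 248.
Shortage = Qd - Qs = 404 - 248 = 156.

156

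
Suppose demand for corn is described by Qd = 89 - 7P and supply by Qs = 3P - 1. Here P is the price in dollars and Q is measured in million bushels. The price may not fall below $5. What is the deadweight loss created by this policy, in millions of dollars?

Equilibrium: 89 - 7P = 3P - 1, so 90 = 10P and P* = 9, Q* = 26.
Since 5 is below P* = 9, the floor does not bind and the free-market outcome prevails.
Since the control does not bind, no trades are prevented and deadweight loss is zero.

0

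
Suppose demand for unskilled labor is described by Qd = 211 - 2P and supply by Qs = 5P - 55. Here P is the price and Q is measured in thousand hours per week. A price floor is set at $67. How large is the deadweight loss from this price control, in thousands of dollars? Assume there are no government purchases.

Without the control the market clears where 211 - 2P = 5P - 55, i.e. P* = 38 and Q* = 135.
The floor of 67 is above the equilibrium price 38, so it binds.
At P = 67: Qd = 211 - 2·67 = 77 and Qs = 5·67 - 55 = 280.
Quantity traded falls to 77. At Q = 77 the demand price is (211 - 77)/2 = 67 and the supply price is (55 + 77)/5 = 26.4.
Deadweight loss = ½ · (67 - 26.4) · (135 - 77) = ½ · 40.6 · 58 = 1177.4.

1177.4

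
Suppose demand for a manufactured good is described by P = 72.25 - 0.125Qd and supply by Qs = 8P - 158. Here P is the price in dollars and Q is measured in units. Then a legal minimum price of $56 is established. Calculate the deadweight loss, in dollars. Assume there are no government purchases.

Rearranging demand gives Qd = 578 - 8P. In a free market, 578 - 8P = 8P - 158 gives the equilibrium P* = 46, Q* = 210.
Because the floor (56) lies above the market-clearing price, it is binding.
At P = 56: Qd = 578 - 8·56 = 130 and Qs = 8·56 - 158 = 290.
Quantity traded falls to 130. At Q = 130 the demand price is (578 - 130)/8 = 56 and the supply price is (158 + 130)/8 = 36.
Deadweight loss = ½ · (56 - 36) · (210 - 130) = ½ · 20 · 80 = 800.

800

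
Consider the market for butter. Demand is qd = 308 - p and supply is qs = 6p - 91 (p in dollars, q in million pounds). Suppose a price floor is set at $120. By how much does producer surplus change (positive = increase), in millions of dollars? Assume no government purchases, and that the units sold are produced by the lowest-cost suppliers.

11513.25

Setting quantity demanded equal to quantity supplied, 308 - p = 6p - 91, gives p* = 57 and q* = 251.
Since 120 > 57, the floor is binding.
At p = 120: qd = 308 - 120 = 188 and qs = 6·120 - 91 = 629.
Producer surplus without the control is ½ · (57 - 91/6) · 251 = 63001/12.
With the floor, 188 units are sold at 120. The supply price at q = 188 is 46.5, so PS = ½ · [(120 - 91/6) + (120 - 46.5)] · 188 = 50290/3.
Change in producer surplus = 50290/3 - 63001/12 = 11513.25.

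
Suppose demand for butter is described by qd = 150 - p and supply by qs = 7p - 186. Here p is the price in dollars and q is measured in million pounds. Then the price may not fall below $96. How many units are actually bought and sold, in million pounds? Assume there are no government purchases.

54

In a free market, 150 - p = 7p - 186 gives the equilibrium p* = 42, q* = 108.
Since 96 > 42, the floor is binding.
At p = 96: qd = 150 - 96 = 54 and qs = 7·96 - 186 = 486.
The quantity actually transacted is the short side, demand: 54.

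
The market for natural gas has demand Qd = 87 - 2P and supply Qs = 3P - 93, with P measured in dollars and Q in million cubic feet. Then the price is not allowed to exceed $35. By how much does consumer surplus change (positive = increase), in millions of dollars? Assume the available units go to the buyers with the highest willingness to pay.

Setting quantity demanded equal to quantity supplied, 87 - 2P = 3P - 93, gives P* = 36 and Q* = 15.
Since 35 < 36, the ceiling is binding.
At P = 35: Qd = 87 - 2·35 = 17 and Qs = 3·35 - 93 = 12.
Consumer surplus without the control is ½ · (43.5 - 36) · 15 = 56.25.
With the ceiling, 12 units are sold at 35 (assume they go to the highest-value buyers). The demand price at Q = 12 is 37.5, so CS = ½ · [(43.5 - 35) + (37.5 - 35)] · 12 = 66.
Change in consumer surplus = 66 - 56.25 = 9.75.

9.75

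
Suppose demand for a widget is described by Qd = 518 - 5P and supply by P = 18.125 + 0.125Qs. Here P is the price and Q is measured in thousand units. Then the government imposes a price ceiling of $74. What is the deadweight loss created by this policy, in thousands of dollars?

0

Rearranging supply gives Qs = 8P - 145. In a free market, 518 - 5P = 8P - 145 gives the equilibrium P* = 51, Q* = 263.
The ceiling of 74 is above the equilibrium price 51, so it is not binding; the market clears at P* = 51, Q* = 263.
Since the control does not bind, no trades are prevented and deadweight loss is zero.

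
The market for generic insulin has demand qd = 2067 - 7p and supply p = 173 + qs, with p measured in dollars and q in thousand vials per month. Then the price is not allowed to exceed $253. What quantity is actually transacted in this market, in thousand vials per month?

Rearranging supply gives qs = p - 173. Equilibrium: 2067 - 7p = p - 173, so 2240 = 8p and p* = 280, q* = 107.
Since 253 < 280, the ceiling is binding.
At p = 253: qd = 2067 - 7·253 = 296 and qs = 253 - 173 = 80.
The quantity actually transacted is the short side, supply: 80.

80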